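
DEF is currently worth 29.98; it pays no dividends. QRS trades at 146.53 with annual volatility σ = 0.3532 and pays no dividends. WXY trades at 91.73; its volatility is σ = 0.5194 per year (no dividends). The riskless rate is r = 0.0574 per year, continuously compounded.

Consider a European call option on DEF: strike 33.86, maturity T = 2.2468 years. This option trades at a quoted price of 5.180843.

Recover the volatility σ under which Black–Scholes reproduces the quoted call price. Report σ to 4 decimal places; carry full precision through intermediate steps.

sigma = 0.2861

At σ = 0.2861 the Black–Scholes value reproduces the quote:
σ√T = 0.2861·√2.2468 = 0.428845
d₁ = (ln(S/K) + (r+σ²/2)T) / (σ√T) = (ln(29.98/33.86) + (0.0574+0.2861²/2)·2.2468) / 0.428845 = (-0.121704 + 0.220920) / 0.428845 = 0.231357
d₂ = d₁ − σ√T = 0.231357 − 0.428845 = -0.197487
e^{−rT} = 0.879004
N(d₁) = 0.591481,  N(d₂) = 0.421723
V = S·N(d₁) − K·e^{−rT}·N(d₂) = 17.732611 − 12.551769 = 5.180843 (equal to the quote); since ∂V/∂σ > 0 for all σ, the implied volatility is unique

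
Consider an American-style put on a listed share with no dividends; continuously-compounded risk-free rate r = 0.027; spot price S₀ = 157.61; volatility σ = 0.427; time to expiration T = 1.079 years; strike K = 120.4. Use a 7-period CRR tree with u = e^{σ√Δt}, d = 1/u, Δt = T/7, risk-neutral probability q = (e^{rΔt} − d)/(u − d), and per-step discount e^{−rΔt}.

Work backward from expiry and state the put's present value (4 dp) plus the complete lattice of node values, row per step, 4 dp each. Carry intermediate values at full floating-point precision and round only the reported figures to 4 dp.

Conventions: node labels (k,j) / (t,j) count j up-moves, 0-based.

Δt=0.15414, u=1.18252, d=0.84565, q=0.47057, disc=e^(-rΔt)=0.99585
k=7 terminal: V=max(K-S,0) → 71.6546 52.2371 25.0848 0.0000 0.0000 0.0000 0.0000 0.0000
k=6: j=0 S=57.6423 intr=62.7577 cont=62.2577 V=62.7577[EX]; j=1 S=80.6038 intr=39.7962 cont=39.2962 V=39.7962[EX]; j=2 S=112.7118 intr=7.6882 cont=13.2255 V=13.2255[hold]; j=3 S=157.6100 intr=0.0000 cont=0.0000 V=0.0000[hold]; j=4 S=220.3931 intr=0.0000 cont=0.0000 V=0.0000[hold]; j=5 S=308.1856 intr=0.0000 cont=0.0000 V=0.0000[hold]; j=6 S=430.9496 intr=0.0000 cont=0.0000 V=0.0000[hold]
k=5: j=0 S=68.1629 intr=52.2371 cont=51.7370 V=52.2371[EX]; j=1 S=95.3152 intr=25.0848 cont=27.1796 V=27.1796[hold]; j=2 S=133.2836 intr=0.0000 cont=6.9729 V=6.9729[hold]; j=3 S=186.3764 intr=0.0000 cont=0.0000 V=0.0000[hold]; j=4 S=260.6184 intr=0.0000 cont=0.0000 V=0.0000[hold]; j=5 S=364.4344 intr=0.0000 cont=0.0000 V=0.0000[hold]
k=4: j=0 S=80.6038 intr=39.7962 cont=40.2779 V=40.2779[hold]; j=1 S=112.7118 intr=7.6882 cont=17.5976 V=17.5976[hold]; j=2 S=157.6100 intr=0.0000 cont=3.6764 V=3.6764[hold]; j=3 S=220.3931 intr=0.0000 cont=0.0000 V=0.0000[hold]; j=4 S=308.1856 intr=0.0000 cont=0.0000 V=0.0000[hold]
k=3: j=0 S=95.3152 intr=25.0848 cont=29.4823 V=29.4823[hold]; j=1 S=133.2836 intr=0.0000 cont=11.0009 V=11.0009[hold]; j=2 S=186.3764 intr=0.0000 cont=1.9383 V=1.9383[hold]; j=3 S=260.6184 intr=0.0000 cont=0.0000 V=0.0000[hold]
k=2: j=0 S=112.7118 intr=7.6882 cont=20.6992 V=20.6992[hold]; j=1 S=157.6100 intr=0.0000 cont=6.7083 V=6.7083[hold]; j=2 S=220.3931 intr=0.0000 cont=1.0219 V=1.0219[hold]
k=1: j=0 S=133.2836 intr=0.0000 cont=14.0569 V=14.0569[hold]; j=1 S=186.3764 intr=0.0000 cont=4.0158 V=4.0158[hold]
k=0: j=0 S=157.6100 intr=0.0000 cont=9.2931 V=9.2931[hold]

price = 9.2931
tree:
9.2931
14.0569 4.0158
20.6992 6.7083 1.0219
29.4823 11.0009 1.9383 0.0000
40.2779 17.5976 3.6764 0.0000 0.0000
52.2371 27.1796 6.9729 0.0000 0.0000 0.0000
62.7577 39.7962 13.2255 0.0000 0.0000 0.0000 0.0000
71.6546 52.2371 25.0848 0.0000 0.0000 0.0000 0.0000 0.0000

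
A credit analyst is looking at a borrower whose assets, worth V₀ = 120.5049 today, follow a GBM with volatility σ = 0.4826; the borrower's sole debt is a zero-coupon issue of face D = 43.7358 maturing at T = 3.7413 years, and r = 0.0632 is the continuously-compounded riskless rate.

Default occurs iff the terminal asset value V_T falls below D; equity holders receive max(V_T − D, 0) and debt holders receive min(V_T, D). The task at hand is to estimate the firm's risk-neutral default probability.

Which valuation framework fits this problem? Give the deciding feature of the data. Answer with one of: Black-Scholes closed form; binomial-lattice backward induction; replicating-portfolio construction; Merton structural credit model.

Key observation: with the firm-asset dynamics (V₀ = 120.5049) and a single zero-coupon liability of face 43.7358 given, debt value, spread, and default probability all derive from the option view of the balance sheet.

framework: Merton structural credit model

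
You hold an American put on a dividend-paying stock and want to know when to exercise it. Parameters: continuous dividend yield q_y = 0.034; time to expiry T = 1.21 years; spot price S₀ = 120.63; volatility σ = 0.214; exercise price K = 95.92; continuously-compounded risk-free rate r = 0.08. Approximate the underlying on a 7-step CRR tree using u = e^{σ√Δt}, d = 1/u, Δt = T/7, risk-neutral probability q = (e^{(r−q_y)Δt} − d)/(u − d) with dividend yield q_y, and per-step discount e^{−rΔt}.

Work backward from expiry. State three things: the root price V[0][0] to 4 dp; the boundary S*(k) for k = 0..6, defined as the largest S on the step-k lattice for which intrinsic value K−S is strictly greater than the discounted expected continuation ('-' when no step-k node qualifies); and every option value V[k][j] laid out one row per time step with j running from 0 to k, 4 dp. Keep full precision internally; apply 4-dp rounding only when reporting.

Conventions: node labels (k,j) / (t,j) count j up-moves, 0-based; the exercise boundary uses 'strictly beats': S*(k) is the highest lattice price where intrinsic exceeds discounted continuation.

price = 1.4388
boundary = - - - - - 77.3131 84.5072
tree:
1.4388
2.5348 0.4759
4.3754 0.9207 0.0822
7.3609 1.7644 0.1745 0.0000
11.9750 3.3416 0.3705 0.0000 0.0000
18.6069 6.2353 0.7869 0.0000 0.0000 0.0000
25.1885 11.4128 1.6713 0.0000 0.0000 0.0000 0.0000
31.2098 18.6069 3.5493 0.0000 0.0000 0.0000 0.0000 0.0000

Δt=0.17286  u=1.09305  d=0.91487  q=0.52258  discount=0.98627
step 7 (expiry): payoffs max(K−S,0) = 31.2098 18.6069 3.5493 0.0000 0.0000 0.0000 0.0000 0.0000
step 6: (k=6,j=0): S=70.7315, K−S=25.1885, hold=24.2857 ⇒ V=25.1885 exercise | (k=6,j=1): S=84.5072, K−S=11.4128, hold=10.5907 ⇒ V=11.4128 exercise | (k=6,j=2): S=100.9658, K−S=0.0000, hold=1.6713 ⇒ V=1.6713 continue | (k=6,j=3): S=120.6300, K−S=0.0000, hold=0.0000 ⇒ V=0.0000 continue | (k=6,j=4): S=144.1239, K−S=0.0000, hold=0.0000 ⇒ V=0.0000 continue | (k=6,j=5): S=172.1936, K−S=0.0000, hold=0.0000 ⇒ V=0.0000 continue | (k=6,j=6): S=205.7301, K−S=0.0000, hold=0.0000 ⇒ V=0.0000 continue  boundary S*=84.5072
step 5: (k=5,j=0): S=77.3131, K−S=18.6069, hold=17.7426 ⇒ V=18.6069 exercise | (k=5,j=1): S=92.3707, K−S=3.5493, hold=6.2353 ⇒ V=6.2353 continue | (k=5,j=2): S=110.3608, K−S=0.0000, hold=0.7869 ⇒ V=0.7869 continue | (k=5,j=3): S=131.8547, K−S=0.0000, hold=0.0000 ⇒ V=0.0000 continue | (k=5,j=4): S=157.5348, K−S=0.0000, hold=0.0000 ⇒ V=0.0000 continue | (k=5,j=5): S=188.2164, K−S=0.0000, hold=0.0000 ⇒ V=0.0000 continue  boundary S*=77.3131
step 4: (k=4,j=0): S=84.5072, K−S=11.4128, hold=11.9750 ⇒ V=11.9750 continue | (k=4,j=1): S=100.9658, K−S=0.0000, hold=3.3416 ⇒ V=3.3416 continue | (k=4,j=2): S=120.6300, K−S=0.0000, hold=0.3705 ⇒ V=0.3705 continue | (k=4,j=3): S=144.1239, K−S=0.0000, hold=0.0000 ⇒ V=0.0000 continue | (k=4,j=4): S=172.1936, K−S=0.0000, hold=0.0000 ⇒ V=0.0000 continue  boundary S*=-
step 3: (k=3,j=0): S=92.3707, K−S=3.5493, hold=7.3609 ⇒ V=7.3609 continue | (k=3,j=1): S=110.3608, K−S=0.0000, hold=1.7644 ⇒ V=1.7644 continue | (k=3,j=2): S=131.8547, K−S=0.0000, hold=0.1745 ⇒ V=0.1745 continue | (k=3,j=3): S=157.5348, K−S=0.0000, hold=0.0000 ⇒ V=0.0000 continue  boundary S*=-
step 2: (k=2,j=0): S=100.9658, K−S=0.0000, hold=4.3754 ⇒ V=4.3754 continue | (k=2,j=1): S=120.6300, K−S=0.0000, hold=0.9207 ⇒ V=0.9207 continue | (k=2,j=2): S=144.1239, K−S=0.0000, hold=0.0822 ⇒ V=0.0822 continue  boundary S*=-
step 1: (k=1,j=0): S=110.3608, K−S=0.0000, hold=2.5348 ⇒ V=2.5348 continue | (k=1,j=1): S=131.8547, K−S=0.0000, hold=0.4759 ⇒ V=0.4759 continue  boundary S*=-
step 0: (k=0,j=0): S=120.6300, K−S=0.0000, hold=1.4388 ⇒ V=1.4388 continue  boundary S*=-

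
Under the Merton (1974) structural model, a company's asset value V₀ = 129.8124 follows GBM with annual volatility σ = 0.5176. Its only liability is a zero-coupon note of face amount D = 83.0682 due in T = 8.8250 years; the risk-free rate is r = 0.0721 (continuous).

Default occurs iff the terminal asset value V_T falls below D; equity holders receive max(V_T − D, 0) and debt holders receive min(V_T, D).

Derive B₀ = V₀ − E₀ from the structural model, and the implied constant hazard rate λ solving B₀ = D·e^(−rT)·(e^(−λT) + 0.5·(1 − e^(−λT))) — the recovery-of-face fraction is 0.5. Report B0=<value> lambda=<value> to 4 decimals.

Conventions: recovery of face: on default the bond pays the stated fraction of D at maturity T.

Work the structural quantities from V₀ = 129.8124 against face 83.0682:
d₁ = [ln(V₀/D) + (r + σ²/2)T] / (σ√T)
   = [ln(129.8124/83.0682) + (0.0721 + 0.5·0.5176²)·8.8250] / (0.5176·√8.8250)
   = [0.446428 + 1.818434] / 1.537629 = 1.472958
d₂ = d₁ − σ√T = 1.472958 − 1.537629 = -0.064672
N(d₁) = 0.929619,  N(d₂) = 0.474218,  e^(−rT) = 0.529256
E₀ = V₀·N(d₁) − D·e^(−rT)·N(d₂)
   = 129.8124·0.929619 − 83.0682·0.529256·0.474218 = 99.827361
B₀ = V₀ − E₀ = 129.8124 − 99.827361 = 29.985039
e^(−λT) = (B₀·e^(rT)/D − 0.5)/(1 − 0.5) = (29.9850·1.889444/83.0682 − 0.5)/0.5 = 0.36405923
λ = −ln(0.36405923)/8.8250 = 0.114497

B0=29.9850 lambda=0.1145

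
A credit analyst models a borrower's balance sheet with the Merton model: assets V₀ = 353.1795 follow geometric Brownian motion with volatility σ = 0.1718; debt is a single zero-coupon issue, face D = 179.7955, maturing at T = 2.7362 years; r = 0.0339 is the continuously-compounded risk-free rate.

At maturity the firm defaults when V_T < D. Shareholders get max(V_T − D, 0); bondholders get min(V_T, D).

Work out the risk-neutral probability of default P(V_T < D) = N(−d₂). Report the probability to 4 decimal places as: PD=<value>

PD=0.0052

Work the structural quantities from V₀ = 353.1795 against face 179.7955:
d₁ = [ln(V₀/D) + (r + σ²/2)T] / (σ√T)
   = [ln(353.1795/179.7955) + (0.0339 + 0.5·0.1718²)·2.7362] / (0.1718·√2.7362)
   = [0.675156 + 0.133137] / 0.284182 = 2.844277
d₂ = d₁ − σ√T = 2.844277 − 0.284182 = 2.560095
risk-neutral PD = N(−d₂) = N(-2.560095) = 0.005232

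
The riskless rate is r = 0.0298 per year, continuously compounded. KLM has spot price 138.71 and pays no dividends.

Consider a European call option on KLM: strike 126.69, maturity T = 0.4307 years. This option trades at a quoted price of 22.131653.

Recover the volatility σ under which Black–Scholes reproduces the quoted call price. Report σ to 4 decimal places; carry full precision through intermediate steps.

sigma = 0.4155

At σ = 0.4155 the Black–Scholes value reproduces the quote:
σ√T = 0.4155·√0.4307 = 0.272683
d₁ = (ln(S/K) + (r+σ²/2)T) / (σ√T) = (ln(138.71/126.69) + (0.0298+0.4155²/2)·0.4307) / 0.272683 = (0.090642 + 0.050013) / 0.272683 = 0.515819
d₂ = d₁ − σ√T = 0.515819 − 0.272683 = 0.243136
e^{−rT} = 0.987247
N(d₁) = 0.697010,  N(d₂) = 0.596050
V = S·N(d₁) − K·e^{−rT}·N(d₂) = 96.682200 − 74.550547 = 22.131653 (the quoted price), and the Black–Scholes price is strictly increasing in σ, so σ is unique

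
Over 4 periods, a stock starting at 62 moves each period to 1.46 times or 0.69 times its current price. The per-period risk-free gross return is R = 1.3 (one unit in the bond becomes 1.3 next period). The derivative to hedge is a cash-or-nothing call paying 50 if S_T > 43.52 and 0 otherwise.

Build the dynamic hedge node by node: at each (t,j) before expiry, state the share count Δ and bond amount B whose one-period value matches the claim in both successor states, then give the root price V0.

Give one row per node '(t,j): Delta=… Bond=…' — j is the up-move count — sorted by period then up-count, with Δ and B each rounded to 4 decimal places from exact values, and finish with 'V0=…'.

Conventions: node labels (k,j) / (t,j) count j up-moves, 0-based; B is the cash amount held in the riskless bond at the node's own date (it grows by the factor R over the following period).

(0,0): Delta=0.0489 Bond=13.9431
(1,0): Delta=0.2957 Bond=7.5687
(1,1): Delta=0.0183 Bond=20.8951
(2,0): Delta=1.3406 Bond=-21.0030
(2,1): Delta=0.1662 Bond=17.9291
(2,2): Delta=0.0000 Bond=29.5858
(3,0): Delta=0.0000 Bond=0.0000
(3,1): Delta=1.5067 Bond=-34.4655
(3,2): Delta=0.0000 Bond=38.4615
(3,3): Delta=0.0000 Bond=38.4615
V0=16.9760

Risk-neutral probability p* = (R−d)/(u−d) = (1.3−0.69)/(1.46−0.69) = 0.7922.
Payoffs at expiry: V(4,0)=0.0000, V(4,1)=0.0000, V(4,2)=50.0000, V(4,3)=50.0000, V(4,4)=50.0000
(3,0): S=20.3676. Δ = (V_up−V_dn)/(S_up−S_dn) = (0.0000−0.0000)/(29.7366−14.0536) = 0.0000. V = [p*·0.0000 + (1−p*)·0.0000]/1.3 = 0.0000. B = V − Δ·S = 0.0000.
(3,1): S=43.0966. Δ = (V_up−V_dn)/(S_up−S_dn) = (50.0000−0.0000)/(62.9210−29.7366) = 1.5067. V = [p*·50.0000 + (1−p*)·0.0000]/1.3 = 30.4695. B = V − Δ·S = -34.4655.
(3,2): S=91.1898. Δ = (V_up−V_dn)/(S_up−S_dn) = (50.0000−50.0000)/(133.1372−62.9210) = 0.0000. V = [p*·50.0000 + (1−p*)·50.0000]/1.3 = 38.4615. B = V − Δ·S = 38.4615.
(3,3): S=192.9524. Δ = (V_up−V_dn)/(S_up−S_dn) = (50.0000−50.0000)/(281.7106−133.1372) = 0.0000. V = [p*·50.0000 + (1−p*)·50.0000]/1.3 = 38.4615. B = V − Δ·S = 38.4615.
(2,0): S=29.5182. Δ = (V_up−V_dn)/(S_up−S_dn) = (30.4695−0.0000)/(43.0966−20.3676) = 1.3406. V = [p*·30.4695 + (1−p*)·0.0000]/1.3 = 18.5678. B = V − Δ·S = -21.0030.
(2,1): S=62.4588. Δ = (V_up−V_dn)/(S_up−S_dn) = (38.4615−30.4695)/(91.1898−43.0966) = 0.1662. V = [p*·38.4615 + (1−p*)·30.4695]/1.3 = 28.3084. B = V − Δ·S = 17.9291.
(2,2): S=132.1592. Δ = (V_up−V_dn)/(S_up−S_dn) = (38.4615−38.4615)/(192.9524−91.1898) = 0.0000. V = [p*·38.4615 + (1−p*)·38.4615]/1.3 = 29.5858. B = V − Δ·S = 29.5858.
(1,0): S=42.7800. Δ = (V_up−V_dn)/(S_up−S_dn) = (28.3084−18.5678)/(62.4588−29.5182) = 0.2957. V = [p*·28.3084 + (1−p*)·18.5678]/1.3 = 20.2187. B = V − Δ·S = 7.5687.
(1,1): S=90.5200. Δ = (V_up−V_dn)/(S_up−S_dn) = (29.5858−28.3084)/(132.1592−62.4588) = 0.0183. V = [p*·29.5858 + (1−p*)·28.3084]/1.3 = 22.5541. B = V − Δ·S = 20.8951.
(0,0): S=62.0000. Δ = (V_up−V_dn)/(S_up−S_dn) = (22.5541−20.2187)/(90.5200−42.7800) = 0.0489. V = [p*·22.5541 + (1−p*)·20.2187]/1.3 = 16.9760. B = V − Δ·S = 13.9431.
Verification: the root portfolio costs Δ(0,0)·S0 + B(0,0) = 16.9760, matching V0.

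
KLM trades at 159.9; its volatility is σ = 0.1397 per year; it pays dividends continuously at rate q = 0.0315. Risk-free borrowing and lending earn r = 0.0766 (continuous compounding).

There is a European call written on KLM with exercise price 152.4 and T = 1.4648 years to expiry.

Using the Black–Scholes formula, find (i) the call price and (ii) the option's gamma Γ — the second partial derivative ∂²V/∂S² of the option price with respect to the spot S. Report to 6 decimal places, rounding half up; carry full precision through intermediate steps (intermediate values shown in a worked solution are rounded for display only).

σ√T = 0.1397·√1.4648 = 0.169077
d₁ = (ln(S/K) + (r−q+σ²/2)T) / (σ√T) = (ln(159.9/152.4) + (0.0766−0.0315+0.1397²/2)·1.4648) / 0.169077 = (0.048040 + 0.080356) / 0.169077 = 0.759392
d₂ = d₁ − σ√T = 0.759392 − 0.169077 = 0.590315
e^{−rT} = 0.893862
e^{−qT} = 0.954907
N(d₁) = 0.776191,  N(d₂) = 0.722510
Call price V = S·e^{−qT}·N(d₁) − K·e^{−rT}·N(d₂) = 118.516327 − 98.423653 = 20.092674
φ(d₁) = (1/√(2π))·e^{−d₁²/2} = 0.299010
Γ = e^{−qT}·φ(d₁) / (S·σ·√T) = 0.010561

price = 20.092674
Γ = 0.010561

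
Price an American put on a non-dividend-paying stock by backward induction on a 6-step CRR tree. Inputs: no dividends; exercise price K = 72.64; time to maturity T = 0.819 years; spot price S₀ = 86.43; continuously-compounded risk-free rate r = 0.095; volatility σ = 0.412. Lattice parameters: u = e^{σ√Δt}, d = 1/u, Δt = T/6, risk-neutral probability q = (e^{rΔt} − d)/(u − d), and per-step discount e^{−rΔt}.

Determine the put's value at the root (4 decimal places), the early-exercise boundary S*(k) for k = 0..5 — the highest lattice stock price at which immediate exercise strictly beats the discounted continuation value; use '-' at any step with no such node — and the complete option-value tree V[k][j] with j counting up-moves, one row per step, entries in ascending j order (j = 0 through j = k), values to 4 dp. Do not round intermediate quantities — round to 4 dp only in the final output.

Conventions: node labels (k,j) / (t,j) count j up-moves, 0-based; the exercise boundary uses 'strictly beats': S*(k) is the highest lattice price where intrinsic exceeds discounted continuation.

params: Δt=0.13650 u=1.16441 d=0.85880 q=0.50473 e^(-rΔt)=0.98712
t_6 payoffs: 37.9645 25.6250 8.8944 0.0000 0.0000 0.0000 0.0000
t_5: node(5,0) S=40.3765 payoff=32.2635 vs cont=31.3276 → 32.2635 [stop]  node(5,1) S=54.7449 payoff=17.8951 vs cont=16.9593 → 17.8951 [stop]  node(5,2) S=74.2262 payoff=0.0000 vs cont=4.3484 → 4.3484 [wait]  node(5,3) S=100.6402 payoff=0.0000 vs cont=0.0000 → 0.0000 [wait]  node(5,4) S=136.4538 payoff=0.0000 vs cont=0.0000 → 0.0000 [wait]  node(5,5) S=185.0120 payoff=0.0000 vs cont=0.0000 → 0.0000 [wait]  ⇒ S*(5)=54.7449
t_4: node(4,0) S=47.0150 payoff=25.6250 vs cont=24.6891 → 25.6250 [stop]  node(4,1) S=63.7456 payoff=8.8944 vs cont=10.9153 → 10.9153 [wait]  node(4,2) S=86.4300 payoff=0.0000 vs cont=2.1259 → 2.1259 [wait]  node(4,3) S=117.1868 payoff=0.0000 vs cont=0.0000 → 0.0000 [wait]  node(4,4) S=158.8886 payoff=0.0000 vs cont=0.0000 → 0.0000 [wait]  ⇒ S*(4)=47.0150
t_3: node(3,0) S=54.7449 payoff=17.8951 vs cont=17.9661 → 17.9661 [wait]  node(3,1) S=74.2262 payoff=0.0000 vs cont=6.3956 → 6.3956 [wait]  node(3,2) S=100.6402 payoff=0.0000 vs cont=1.0393 → 1.0393 [wait]  node(3,3) S=136.4538 payoff=0.0000 vs cont=0.0000 → 0.0000 [wait]  ⇒ S*(3)=-
t_2: node(2,0) S=63.7456 payoff=8.8944 vs cont=11.9699 → 11.9699 [wait]  node(2,1) S=86.4300 payoff=0.0000 vs cont=3.6446 → 3.6446 [wait]  node(2,2) S=117.1868 payoff=0.0000 vs cont=0.5081 → 0.5081 [wait]  ⇒ S*(2)=-
t_1: node(1,0) S=74.2262 payoff=0.0000 vs cont=7.6678 → 7.6678 [wait]  node(1,1) S=100.6402 payoff=0.0000 vs cont=2.0350 → 2.0350 [wait]  ⇒ S*(1)=-
t_0: node(0,0) S=86.4300 payoff=0.0000 vs cont=4.7626 → 4.7626 [wait]  ⇒ S*(0)=-

price = 4.7626
boundary = - - - - 47.0150 54.7449
tree:
4.7626
7.6678 2.0350
11.9699 3.6446 0.5081
17.9661 6.3956 1.0393 0.0000
25.6250 10.9153 2.1259 0.0000 0.0000
32.2635 17.8951 4.3484 0.0000 0.0000 0.0000
37.9645 25.6250 8.8944 0.0000 0.0000 0.0000 0.0000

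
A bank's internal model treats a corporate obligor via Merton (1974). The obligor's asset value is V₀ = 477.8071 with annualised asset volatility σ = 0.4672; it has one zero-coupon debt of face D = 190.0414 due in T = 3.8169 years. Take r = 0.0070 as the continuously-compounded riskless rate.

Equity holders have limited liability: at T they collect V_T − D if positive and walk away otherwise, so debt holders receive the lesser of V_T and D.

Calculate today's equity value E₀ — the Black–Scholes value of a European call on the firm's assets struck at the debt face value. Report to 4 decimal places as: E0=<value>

Apply the equity-as-call identities (strike 190.0414, horizon 3.8169 years):
d₁ = [ln(V₀/D) + (r + σ²/2)T] / (σ√T)
   = [ln(477.8071/190.0414) + (0.0070 + 0.5·0.4672²)·3.8169] / (0.4672·√3.8169)
   = [0.921965 + 0.443287] / 0.912763 = 1.495735
d₂ = d₁ − σ√T = 1.495735 − 0.912763 = 0.582971
N(d₁) = 0.932639,  N(d₂) = 0.720044,  e^(−rT) = 0.973635
E₀ = V₀·N(d₁) − D·e^(−rT)·N(d₂)
   = 477.8071·0.932639 − 190.0414·0.973635·0.720044 = 312.390906

E0=312.3909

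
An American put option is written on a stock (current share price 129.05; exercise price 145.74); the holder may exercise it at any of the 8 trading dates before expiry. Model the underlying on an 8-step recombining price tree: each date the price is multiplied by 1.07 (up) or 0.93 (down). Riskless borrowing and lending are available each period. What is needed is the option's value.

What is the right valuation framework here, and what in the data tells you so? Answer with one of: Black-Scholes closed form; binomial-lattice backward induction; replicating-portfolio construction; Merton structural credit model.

framework: binomial-lattice backward induction

Key observation: the put (strike 145.74 on spot 129.05) is American-style on a 8-step discrete price model, so the early-exercise decision at every node requires stepwise backward valuation — a closed form cannot price the exercise right.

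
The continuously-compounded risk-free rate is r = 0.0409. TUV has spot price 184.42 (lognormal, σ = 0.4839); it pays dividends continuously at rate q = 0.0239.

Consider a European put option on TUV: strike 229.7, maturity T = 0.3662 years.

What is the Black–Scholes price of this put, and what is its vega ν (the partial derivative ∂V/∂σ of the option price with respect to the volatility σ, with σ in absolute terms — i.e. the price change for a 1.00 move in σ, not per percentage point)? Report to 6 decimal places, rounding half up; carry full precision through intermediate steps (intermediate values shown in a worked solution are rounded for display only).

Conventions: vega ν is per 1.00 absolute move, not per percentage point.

σ√T = 0.4839·√0.3662 = 0.292829
d₁ = (ln(S/K) + (r−q+σ²/2)T) / (σ√T) = (ln(184.42/229.7) + (0.0409−0.0239+0.4839²/2)·0.3662) / 0.292829 = (-0.219558 + 0.049100) / 0.292829 = -0.582108
d₂ = d₁ − σ√T = -0.582108 − 0.292829 = -0.874938
e^{−rT} = 0.985134
e^{−qT} = 0.991286
N(−d₁) = 0.719753,  N(−d₂) = 0.809196
Put price V = K·e^{−rT}·N(−d₂) − S·e^{−qT}·N(−d₁) = 183.109159 − 131.580189 = 51.528970
φ(d₁) = (1/√(2π))·e^{−d₁²/2} = 0.336767
ν = S·e^{−qT}·φ(d₁)·√T = 37.255975

price = 51.528970
ν = 37.255975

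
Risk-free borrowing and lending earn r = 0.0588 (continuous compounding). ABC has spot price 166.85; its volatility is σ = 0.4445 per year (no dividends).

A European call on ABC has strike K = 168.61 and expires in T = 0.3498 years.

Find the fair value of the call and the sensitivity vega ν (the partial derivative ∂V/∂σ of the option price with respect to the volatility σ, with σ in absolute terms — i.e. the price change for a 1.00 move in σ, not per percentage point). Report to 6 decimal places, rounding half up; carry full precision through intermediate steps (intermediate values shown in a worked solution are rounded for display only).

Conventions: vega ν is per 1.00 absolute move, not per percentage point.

σ√T = 0.4445·√0.3498 = 0.262895
d₁ = (ln(S/K) + (r+σ²/2)T) / (σ√T) = (ln(166.85/168.61) + (0.0588+0.4445²/2)·0.3498) / 0.262895 = (-0.010493 + 0.055125) / 0.262895 = 0.169771
d₂ = d₁ − σ√T = 0.169771 − 0.262895 = -0.093124
e^{−rT} = 0.979642
N(d₁) = 0.567405,  N(d₂) = 0.462903
Call price V = S·N(d₁) − K·e^{−rT}·N(d₂) = 94.671504 − 76.461066 = 18.210438
φ(d₁) = (1/√(2π))·e^{−d₁²/2} = 0.393234
ν = S·φ(d₁)·√T = 38.804985

price = 18.210438
ν = 38.804985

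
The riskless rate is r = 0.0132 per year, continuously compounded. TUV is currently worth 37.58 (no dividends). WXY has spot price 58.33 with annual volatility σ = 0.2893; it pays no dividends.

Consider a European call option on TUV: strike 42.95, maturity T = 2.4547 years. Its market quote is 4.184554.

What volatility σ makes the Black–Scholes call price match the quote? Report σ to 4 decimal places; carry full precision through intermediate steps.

sigma = 0.2431

At σ = 0.2431 the Black–Scholes value reproduces the quote:
σ√T = 0.2431·√2.4547 = 0.380876
d₁ = (ln(S/K) + (r+σ²/2)T) / (σ√T) = (ln(37.58/42.95) + (0.0132+0.2431²/2)·2.4547) / 0.380876 = (-0.133565 + 0.104935) / 0.380876 = -0.075167
d₂ = d₁ − σ√T = -0.075167 − 0.380876 = -0.456043
e^{−rT} = 0.968117
N(d₁) = 0.470041,  N(d₂) = 0.324180
V = S·N(d₁) − K·e^{−rT}·N(d₂) = 17.664145 − 13.479591 = 4.184554 (matching the quote); vega is positive throughout, so no other σ reproduces this price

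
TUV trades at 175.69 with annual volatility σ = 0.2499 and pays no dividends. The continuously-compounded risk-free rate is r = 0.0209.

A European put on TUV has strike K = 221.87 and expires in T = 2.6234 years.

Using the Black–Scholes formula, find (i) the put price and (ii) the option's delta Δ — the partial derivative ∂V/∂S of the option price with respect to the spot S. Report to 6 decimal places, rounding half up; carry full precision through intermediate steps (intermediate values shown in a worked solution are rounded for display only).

price = 51.013965
Δ = -0.594340

σ√T = 0.2499·√2.6234 = 0.404761
d₁ = (ln(S/K) + (r+σ²/2)T) / (σ√T) = (ln(175.69/221.87) + (0.0209+0.2499²/2)·2.6234) / 0.404761 = (-0.233371 + 0.136745) / 0.404761 = -0.238723
d₂ = d₁ − σ√T = -0.238723 − 0.404761 = -0.643484
e^{−rT} = 0.946647
N(−d₁) = 0.594340,  N(−d₂) = 0.740045
Put price V = K·e^{−rT}·N(−d₂) − S·N(−d₁) = 155.433540 − 104.419575 = 51.013965
Δ = −N(−d₁) = -0.594340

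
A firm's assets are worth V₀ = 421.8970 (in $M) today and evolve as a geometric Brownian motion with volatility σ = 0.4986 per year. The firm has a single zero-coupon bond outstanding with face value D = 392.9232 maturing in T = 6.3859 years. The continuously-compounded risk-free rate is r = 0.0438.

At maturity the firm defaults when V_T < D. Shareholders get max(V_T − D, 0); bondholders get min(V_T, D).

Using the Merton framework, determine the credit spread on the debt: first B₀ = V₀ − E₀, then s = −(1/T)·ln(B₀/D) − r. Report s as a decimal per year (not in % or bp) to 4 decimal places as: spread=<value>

spread=0.0746

With assets at 421.8970 and a single debt payment of 392.9232 at 6.3859 years:
d₁ = [ln(V₀/D) + (r + σ²/2)T] / (σ√T)
   = [ln(421.8970/392.9232) + (0.0438 + 0.5·0.4986²)·6.3859] / (0.4986·√6.3859)
   = [0.071147 + 1.073476] / 1.259979 = 0.908446
d₂ = d₁ − σ√T = 0.908446 − 1.259979 = -0.351533
N(d₁) = 0.818179,  N(d₂) = 0.362594,  e^(−rT) = 0.756009
E₀ = V₀·N(d₁) − D·e^(−rT)·N(d₂)
   = 421.8970·0.818179 − 392.9232·0.756009·0.362594 = 237.477300
B₀ = V₀ − E₀ = 421.8970 − 237.477300 = 184.419700
spread = −(1/T)·ln(B₀/D) − r = −(1/6.3859)·ln(184.419700/392.9232) − 0.0438 = 0.07464846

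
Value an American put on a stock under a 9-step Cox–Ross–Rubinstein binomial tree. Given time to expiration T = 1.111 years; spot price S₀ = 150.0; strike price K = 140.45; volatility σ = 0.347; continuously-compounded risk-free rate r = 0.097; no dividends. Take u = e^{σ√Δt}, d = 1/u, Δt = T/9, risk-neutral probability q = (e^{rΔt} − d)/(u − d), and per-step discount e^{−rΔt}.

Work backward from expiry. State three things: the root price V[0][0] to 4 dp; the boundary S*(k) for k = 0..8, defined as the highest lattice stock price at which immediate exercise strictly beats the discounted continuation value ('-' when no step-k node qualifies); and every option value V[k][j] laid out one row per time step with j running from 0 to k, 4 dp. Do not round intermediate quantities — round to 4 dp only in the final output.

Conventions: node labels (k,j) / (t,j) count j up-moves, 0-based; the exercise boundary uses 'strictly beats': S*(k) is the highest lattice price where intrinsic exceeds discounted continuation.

price = 11.7602
boundary = - - - 104.0512 92.1084 104.0512 92.1084 104.0512 117.5426
tree:
11.7602
17.6475 6.5735
25.7500 10.5432 3.0447
36.3988 16.4724 5.2893 1.0338
48.3416 24.9454 8.9971 1.9737 0.1862
58.9137 36.3988 14.9030 3.7289 0.3917 0.0000
68.2723 48.3416 23.8466 6.9548 0.8239 0.0000 0.0000
76.5567 58.9137 36.3988 12.7596 1.7330 0.0000 0.0000 0.0000
83.8903 68.2723 48.3416 22.9074 3.6450 0.0000 0.0000 0.0000 0.0000
90.3821 76.5567 58.9137 36.3988 7.6668 0.0000 0.0000 0.0000 0.0000 0.0000

Δt=0.12344  u=1.12966  d=0.88522  q=0.51884  discount=0.98810
step 9 (expiry): payoffs max(K−S,0) = 90.3821 76.5567 58.9137 36.3988 7.6668 0.0000 0.0000 0.0000 0.0000 0.0000
step 8: (k=8,j=0): S=56.5597, K−S=83.8903, hold=82.2185 ⇒ V=83.8903 exercise | (k=8,j=1): S=72.1777, K−S=68.2723, hold=66.6005 ⇒ V=68.2723 exercise | (k=8,j=2): S=92.1084, K−S=48.3416, hold=46.6699 ⇒ V=48.3416 exercise | (k=8,j=3): S=117.5426, K−S=22.9074, hold=21.2357 ⇒ V=22.9074 exercise | (k=8,j=4): S=150.0000, K−S=0.0000, hold=3.6450 ⇒ V=3.6450 continue | (k=8,j=5): S=191.4200, K−S=0.0000, hold=0.0000 ⇒ V=0.0000 continue | (k=8,j=6): S=244.2774, K−S=0.0000, hold=0.0000 ⇒ V=0.0000 continue | (k=8,j=7): S=311.7305, K−S=0.0000, hold=0.0000 ⇒ V=0.0000 continue | (k=8,j=8): S=397.8096, K−S=0.0000, hold=0.0000 ⇒ V=0.0000 continue  boundary S*=117.5426
step 7: (k=7,j=0): S=63.8933, K−S=76.5567, hold=74.8850 ⇒ V=76.5567 exercise | (k=7,j=1): S=81.5363, K−S=58.9137, hold=57.2419 ⇒ V=58.9137 exercise | (k=7,j=2): S=104.0512, K−S=36.3988, hold=34.7270 ⇒ V=36.3988 exercise | (k=7,j=3): S=132.7832, K−S=7.6668, hold=12.7596 ⇒ V=12.7596 continue | (k=7,j=4): S=169.4491, K−S=0.0000, hold=1.7330 ⇒ V=1.7330 continue | (k=7,j=5): S=216.2396, K−S=0.0000, hold=0.0000 ⇒ V=0.0000 continue | (k=7,j=6): S=275.9505, K−S=0.0000, hold=0.0000 ⇒ V=0.0000 continue | (k=7,j=7): S=352.1496, K−S=0.0000, hold=0.0000 ⇒ V=0.0000 continue  boundary S*=104.0512
step 6: (k=6,j=0): S=72.1777, K−S=68.2723, hold=66.6005 ⇒ V=68.2723 exercise | (k=6,j=1): S=92.1084, K−S=48.3416, hold=46.6699 ⇒ V=48.3416 exercise | (k=6,j=2): S=117.5426, K−S=22.9074, hold=23.8466 ⇒ V=23.8466 continue | (k=6,j=3): S=150.0000, K−S=0.0000, hold=6.9548 ⇒ V=6.9548 continue | (k=6,j=4): S=191.4200, K−S=0.0000, hold=0.8239 ⇒ V=0.8239 continue | (k=6,j=5): S=244.2774, K−S=0.0000, hold=0.0000 ⇒ V=0.0000 continue | (k=6,j=6): S=311.7305, K−S=0.0000, hold=0.0000 ⇒ V=0.0000 continue  boundary S*=92.1084
step 5: (k=5,j=0): S=81.5363, K−S=58.9137, hold=57.2419 ⇒ V=58.9137 exercise | (k=5,j=1): S=104.0512, K−S=36.3988, hold=35.2085 ⇒ V=36.3988 exercise | (k=5,j=2): S=132.7832, K−S=7.6668, hold=14.9030 ⇒ V=14.9030 continue | (k=5,j=3): S=169.4491, K−S=0.0000, hold=3.7289 ⇒ V=3.7289 continue | (k=5,j=4): S=216.2396, K−S=0.0000, hold=0.3917 ⇒ V=0.3917 continue | (k=5,j=5): S=275.9505, K−S=0.0000, hold=0.0000 ⇒ V=0.0000 continue  boundary S*=104.0512
step 4: (k=4,j=0): S=92.1084, K−S=48.3416, hold=46.6699 ⇒ V=48.3416 exercise | (k=4,j=1): S=117.5426, K−S=22.9074, hold=24.9454 ⇒ V=24.9454 continue | (k=4,j=2): S=150.0000, K−S=0.0000, hold=8.9971 ⇒ V=8.9971 continue | (k=4,j=3): S=191.4200, K−S=0.0000, hold=1.9737 ⇒ V=1.9737 continue | (k=4,j=4): S=244.2774, K−S=0.0000, hold=0.1862 ⇒ V=0.1862 continue  boundary S*=92.1084
step 3: (k=3,j=0): S=104.0512, K−S=36.3988, hold=35.7718 ⇒ V=36.3988 exercise | (k=3,j=1): S=132.7832, K−S=7.6668, hold=16.4724 ⇒ V=16.4724 continue | (k=3,j=2): S=169.4491, K−S=0.0000, hold=5.2893 ⇒ V=5.2893 continue | (k=3,j=3): S=216.2396, K−S=0.0000, hold=1.0338 ⇒ V=1.0338 continue  boundary S*=104.0512
step 2: (k=2,j=0): S=117.5426, K−S=22.9074, hold=25.7500 ⇒ V=25.7500 continue | (k=2,j=1): S=150.0000, K−S=0.0000, hold=10.5432 ⇒ V=10.5432 continue | (k=2,j=2): S=191.4200, K−S=0.0000, hold=3.0447 ⇒ V=3.0447 continue  boundary S*=-
step 1: (k=1,j=0): S=132.7832, K−S=7.6668, hold=17.6475 ⇒ V=17.6475 continue | (k=1,j=1): S=169.4491, K−S=0.0000, hold=6.5735 ⇒ V=6.5735 continue  boundary S*=-
step 0: (k=0,j=0): S=150.0000, K−S=0.0000, hold=11.7602 ⇒ V=11.7602 continue  boundary S*=-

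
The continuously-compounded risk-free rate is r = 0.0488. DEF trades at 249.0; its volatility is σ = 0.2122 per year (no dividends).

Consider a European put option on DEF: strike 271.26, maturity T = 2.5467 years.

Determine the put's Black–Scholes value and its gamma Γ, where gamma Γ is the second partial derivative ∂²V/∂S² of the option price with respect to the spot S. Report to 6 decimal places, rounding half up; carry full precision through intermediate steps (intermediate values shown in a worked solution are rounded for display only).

σ√T = 0.2122·√2.5467 = 0.338637
d₁ = (ln(S/K) + (r+σ²/2)T) / (σ√T) = (ln(249.0/271.26) + (0.0488+0.2122²/2)·2.5467) / 0.338637 = (-0.085625 + 0.181616) / 0.338637 = 0.283465
d₂ = d₁ − σ√T = 0.283465 − 0.338637 = -0.055172
e^{−rT} = 0.883133
N(−d₁) = 0.388410,  N(−d₂) = 0.521999
Put price V = K·e^{−rT}·N(−d₂) − S·N(−d₁) = 125.049542 − 96.714183 = 28.335360
φ(d₁) = (1/√(2π))·e^{−d₁²/2} = 0.383232
Γ = φ(d₁) / (S·σ·√T) = 0.004545

price = 28.335360
Γ = 0.004545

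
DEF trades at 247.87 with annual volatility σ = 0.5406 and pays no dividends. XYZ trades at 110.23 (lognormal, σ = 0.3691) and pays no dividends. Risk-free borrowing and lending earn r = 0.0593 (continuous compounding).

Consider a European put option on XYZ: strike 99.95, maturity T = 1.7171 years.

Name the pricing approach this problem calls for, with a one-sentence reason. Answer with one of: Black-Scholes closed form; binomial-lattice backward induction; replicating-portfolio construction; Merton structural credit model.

Key observation: the instrument is a plain European put (strike 99.95) on a lognormal asset; the exact continuous-time formula applies directly.

framework: Black-Scholes closed form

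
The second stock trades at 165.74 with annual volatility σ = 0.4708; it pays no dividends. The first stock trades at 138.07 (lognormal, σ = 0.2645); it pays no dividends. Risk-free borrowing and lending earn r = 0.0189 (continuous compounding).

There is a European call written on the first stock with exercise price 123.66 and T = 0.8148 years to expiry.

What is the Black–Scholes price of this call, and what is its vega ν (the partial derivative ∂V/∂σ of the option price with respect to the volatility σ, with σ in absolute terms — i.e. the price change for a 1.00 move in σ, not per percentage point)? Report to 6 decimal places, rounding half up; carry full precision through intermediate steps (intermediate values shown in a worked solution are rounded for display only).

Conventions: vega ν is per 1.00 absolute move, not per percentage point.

σ√T = 0.2645·√0.8148 = 0.238754
d₁ = (ln(S/K) + (r+σ²/2)T) / (σ√T) = (ln(138.07/123.66) + (0.0189+0.2645²/2)·0.8148) / 0.238754 = (0.110225 + 0.043902) / 0.238754 = 0.645544
d₂ = d₁ − σ√T = 0.645544 − 0.238754 = 0.406790
e^{−rT} = 0.984718
N(d₁) = 0.740713,  N(d₂) = 0.657919
Call price V = S·N(d₁) − K·e^{−rT}·N(d₂) = 102.270207 − 80.114952 = 22.155255
φ(d₁) = (1/√(2π))·e^{−d₁²/2} = 0.323906
ν = S·φ(d₁)·√T = 40.368601

price = 22.155255
ν = 40.368601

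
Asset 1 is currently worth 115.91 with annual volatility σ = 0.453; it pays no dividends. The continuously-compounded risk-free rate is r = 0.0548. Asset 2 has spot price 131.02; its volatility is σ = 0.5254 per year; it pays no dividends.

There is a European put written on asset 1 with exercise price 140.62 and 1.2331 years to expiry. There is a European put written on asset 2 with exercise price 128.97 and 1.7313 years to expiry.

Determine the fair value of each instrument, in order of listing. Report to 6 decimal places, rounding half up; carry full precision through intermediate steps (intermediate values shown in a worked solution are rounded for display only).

price(asset 1 put K=140.62) = 33.065406
price(asset 2 put K=128.97) = 27.122358

[asset 1 put K=140.62]
σ√T = 0.453·√1.2331 = 0.503034
d₁ = (ln(S/K) + (r+σ²/2)T) / (σ√T) = (ln(115.91/140.62) + (0.0548+0.453²/2)·1.2331) / 0.503034 = (-0.193247 + 0.194095) / 0.503034 = 0.001686
d₂ = d₁ − σ√T = 0.001686 − 0.503034 = -0.501348
e^{−rT} = 0.934659
N(−d₁) = 0.499327,  N(−d₂) = 0.691937
price = K·e^{−rT}·N(−d₂) − S·N(−d₁) = 90.942426 − 57.877020 = 33.065406
[asset 2 put K=128.97]
σ√T = 0.5254·√1.7313 = 0.691315
d₁ = (ln(S/K) + (r+σ²/2)T) / (σ√T) = (ln(131.02/128.97) + (0.0548+0.5254²/2)·1.7313) / 0.691315 = (0.015770 + 0.333834) / 0.691315 = 0.505708
d₂ = d₁ − σ√T = 0.505708 − 0.691315 = -0.185607
e^{−rT} = 0.909486
N(−d₁) = 0.306531,  N(−d₂) = 0.573624
price = K·e^{−rT}·N(−d₂) − S·N(−d₁) = 67.284016 − 40.161658 = 27.122358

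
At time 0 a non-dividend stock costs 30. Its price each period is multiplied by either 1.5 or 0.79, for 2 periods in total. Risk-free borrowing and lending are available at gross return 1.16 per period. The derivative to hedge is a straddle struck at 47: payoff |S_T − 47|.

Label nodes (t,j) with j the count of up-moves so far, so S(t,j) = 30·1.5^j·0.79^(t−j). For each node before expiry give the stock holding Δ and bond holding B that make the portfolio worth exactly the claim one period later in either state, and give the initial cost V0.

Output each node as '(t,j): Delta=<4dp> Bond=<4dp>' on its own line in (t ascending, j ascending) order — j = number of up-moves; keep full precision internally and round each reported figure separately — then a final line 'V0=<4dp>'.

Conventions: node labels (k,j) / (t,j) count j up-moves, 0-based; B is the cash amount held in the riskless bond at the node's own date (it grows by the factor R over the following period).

Since d<R<u, set p* = (R−d)/(u−d) = 0.5211; price each node as the discounted p*-expectation of its children.
At maturity the claim pays: V(2,0)=28.2770, V(2,1)=11.4500, V(2,2)=20.5000
Node (1,0) S=23.7000: V=(p*·11.4500+(1−p*)·28.2770)/1.16=16.8172; Δ=(11.4500−28.2770)/(35.5500−18.7230)=-1.0000; B=V−Δ·S=40.5172
Node (1,1) S=45.0000: V=(p*·20.5000+(1−p*)·11.4500)/1.16=13.9364; Δ=(20.5000−11.4500)/(67.5000−35.5500)=0.2833; B=V−Δ·S=1.1899
Node (0,0) S=30.0000: V=(p*·13.9364+(1−p*)·16.8172)/1.16=13.2034; Δ=(13.9364−16.8172)/(45.0000−23.7000)=-0.1353; B=V−Δ·S=17.2610
As a check, the time-0 holding Δ(0,0)·S0 + B(0,0) comes to 13.2034 — exactly V0.

(0,0): Delta=-0.1353 Bond=17.2610
(1,0): Delta=-1.0000 Bond=40.5172
(1,1): Delta=0.2833 Bond=1.1899
V0=13.2034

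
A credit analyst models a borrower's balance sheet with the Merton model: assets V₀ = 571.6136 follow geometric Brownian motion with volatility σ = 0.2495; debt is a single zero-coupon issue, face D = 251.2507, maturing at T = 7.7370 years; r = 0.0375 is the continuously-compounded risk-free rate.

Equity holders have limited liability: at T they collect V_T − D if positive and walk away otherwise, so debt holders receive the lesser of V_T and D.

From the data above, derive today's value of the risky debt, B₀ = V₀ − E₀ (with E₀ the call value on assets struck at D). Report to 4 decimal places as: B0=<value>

Apply the equity-as-call identities (strike 251.2507, horizon 7.7370 years):
d₁ = [ln(V₀/D) + (r + σ²/2)T] / (σ√T)
   = [ln(571.6136/251.2507) + (0.0375 + 0.5·0.2495²)·7.7370] / (0.2495·√7.7370)
   = [0.822012 + 0.530953] / 0.693996 = 1.949528
d₂ = d₁ − σ√T = 1.949528 − 0.693996 = 1.255533
N(d₁) = 0.974384,  N(d₂) = 0.895357,  e^(−rT) = 0.748161
E₀ = V₀·N(d₁) − D·e^(−rT)·N(d₂)
   = 571.6136·0.974384 − 251.2507·0.748161·0.895357 = 388.665461
B₀ = V₀ − E₀ = 571.6136 − 388.665461 = 182.948139

B0=182.9481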